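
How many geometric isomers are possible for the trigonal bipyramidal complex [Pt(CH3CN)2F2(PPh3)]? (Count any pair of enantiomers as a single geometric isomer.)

Exhaustive case analysis gives 5 geometric isomers.

5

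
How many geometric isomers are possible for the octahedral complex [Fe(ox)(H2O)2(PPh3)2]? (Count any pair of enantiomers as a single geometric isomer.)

The six octahedral sites form three mutually perpendicular trans pairs.
Each ox is bidentate and must span two cis positions.
There are 3 geometric isomers: H2O trans, PPh3 cis; H2O cis, PPh3 cis (chiral); H2O cis, PPh3 trans.

3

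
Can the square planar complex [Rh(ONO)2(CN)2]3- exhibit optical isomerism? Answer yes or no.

no

A square has two trans pairs of vertices; adjacent vertices are cis.
There are 2 geometric isomers: ONO cis; ONO trans.
Each arrangement has an internal mirror plane or centre of symmetry, so none is chiral.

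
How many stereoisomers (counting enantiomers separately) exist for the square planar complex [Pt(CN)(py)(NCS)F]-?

3

A square has two trans pairs of vertices; adjacent vertices are cis.
Systematic placement gives 3 geometric isomers: (CN/NCS trans, F/py trans); (CN/py trans, F/NCS trans); (CN/F trans, NCS/py trans).
Each arrangement has an internal mirror plane or centre of symmetry, so none is chiral.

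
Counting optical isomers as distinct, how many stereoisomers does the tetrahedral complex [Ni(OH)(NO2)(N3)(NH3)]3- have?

All four vertices of a tetrahedron are equivalent and mutually adjacent, so cis/trans isomerism cannot arise.
Only one geometric arrangement is possible; it has no improper symmetry element, so it exists as a pair of enantiomers (2 stereoisomers).

2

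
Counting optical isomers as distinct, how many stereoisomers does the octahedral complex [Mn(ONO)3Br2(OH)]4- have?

3

The six octahedral sites form three mutually perpendicular trans pairs.
Systematic placement gives 3 geometric isomers: ONO mer, Br trans; ONO mer, Br cis; ONO fac, Br cis.
Each arrangement has an internal mirror plane or centre of symmetry, so none is chiral.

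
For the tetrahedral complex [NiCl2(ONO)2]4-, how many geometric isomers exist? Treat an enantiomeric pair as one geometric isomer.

In a tetrahedral complex all four positions are equivalent and every pair of ligands is adjacent — there is no cis/trans distinction.
Only one geometric arrangement is possible.

1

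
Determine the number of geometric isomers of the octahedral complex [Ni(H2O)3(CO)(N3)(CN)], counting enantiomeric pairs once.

In an octahedral complex each vertex has one trans partner and four cis neighbours.
The distinct arrangements are (4 in all): H2O mer (3 arrangements); H2O fac (chiral).

4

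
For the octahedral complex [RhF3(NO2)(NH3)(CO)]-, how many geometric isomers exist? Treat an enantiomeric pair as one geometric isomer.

4

In an octahedral complex each vertex has one trans partner and four cis neighbours.
Systematic placement gives 4 geometric isomers: F mer (3 arrangements); F fac (chiral).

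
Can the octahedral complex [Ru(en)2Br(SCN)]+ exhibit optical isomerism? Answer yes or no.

yes

An octahedron has six vertices in three trans pairs; every non-trans pair is cis.
Each en is bidentate and must span two cis positions.
Working through the distinct placements yields 2 geometric isomers: Br and SCN mutually trans; Br and SCN mutually cis (chiral).
One of these lacks any improper symmetry element and so occurs as an enantiomeric pair, giving 2 + 1 = 3 stereoisomers in total.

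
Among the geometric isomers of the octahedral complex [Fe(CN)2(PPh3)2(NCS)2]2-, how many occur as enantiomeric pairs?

1

In an octahedral complex each vertex has one trans partner and four cis neighbours.
Working through the distinct placements yields 5 geometric isomers: CN trans, PPh3 trans, NCS trans; CN trans, PPh3 cis, NCS cis; CN cis, PPh3 trans, NCS cis; CN cis, PPh3 cis, NCS cis (chiral); CN cis, PPh3 cis, NCS trans.
One of these lacks any improper symmetry element and so occurs as an enantiomeric pair, giving 5 + 1 = 6 stereoisomers in total.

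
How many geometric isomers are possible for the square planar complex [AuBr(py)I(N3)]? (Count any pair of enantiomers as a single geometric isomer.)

A square has two trans pairs of vertices; adjacent vertices are cis.
There are 3 geometric isomers: (Br/N3 trans, I/py trans); (Br/py trans, I/N3 trans); (Br/I trans, N3/py trans).

3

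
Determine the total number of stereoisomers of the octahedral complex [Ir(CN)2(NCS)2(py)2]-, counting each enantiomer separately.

6

An octahedron has six vertices in three trans pairs; every non-trans pair is cis.
Systematic placement gives 5 geometric isomers: CN trans, NCS trans, py trans; CN trans, NCS cis, py cis; CN cis, NCS cis, py trans; CN cis, NCS cis, py cis (chiral); CN cis, NCS trans, py cis.
One of these lacks any improper symmetry element and so occurs as an enantiomeric pair, giving 5 + 1 = 6 stereoisomers in total.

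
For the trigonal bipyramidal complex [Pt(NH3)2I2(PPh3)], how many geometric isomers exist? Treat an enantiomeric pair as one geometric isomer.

5

In a trigonal bipyramid the two axial positions differ from the three equatorial ones.
Placing the ligands in turn and identifying arrangements related by rotation or reflection leaves 5 distinct geometric isomers.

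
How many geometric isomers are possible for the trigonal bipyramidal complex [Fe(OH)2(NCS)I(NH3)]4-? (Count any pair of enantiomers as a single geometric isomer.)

7

A trigonal bipyramid has two axial and three equatorial sites, which are chemically inequivalent.
Exhaustive case analysis gives 7 geometric isomers.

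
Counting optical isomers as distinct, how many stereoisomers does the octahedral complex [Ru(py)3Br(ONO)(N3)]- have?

In an octahedral complex each vertex has one trans partner and four cis neighbours.
Working through the distinct placements yields 4 geometric isomers: py mer (3 arrangements); py fac (chiral).
One of these lacks any improper symmetry element and so occurs as an enantiomeric pair, giving 4 + 1 = 5 stereoisomers in total.

5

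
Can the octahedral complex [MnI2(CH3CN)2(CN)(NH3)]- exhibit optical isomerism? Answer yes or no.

yes

In an octahedral complex each vertex has one trans partner and four cis neighbours.
There are 6 geometric isomers: I cis, CH3CN trans; I trans, CH3CN trans; I cis, CH3CN cis (3 arrangements, 2 chiral); I trans, CH3CN cis.
Of these, 2 lack any improper symmetry element and so occur as enantiomeric pairs, giving 6 + 2 = 8 stereoisomers in total.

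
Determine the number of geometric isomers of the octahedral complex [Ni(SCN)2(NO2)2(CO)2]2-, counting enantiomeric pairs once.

5

In an octahedral complex each vertex has one trans partner and four cis neighbours.
The distinct arrangements are (5 in all): SCN trans, NO2 trans, CO trans; SCN cis, NO2 cis, CO trans; SCN trans, NO2 cis, CO cis; SCN cis, NO2 cis, CO cis (chiral); SCN cis, NO2 trans, CO cis.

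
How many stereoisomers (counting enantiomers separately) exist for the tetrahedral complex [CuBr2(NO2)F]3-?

All four vertices of a tetrahedron are equivalent and mutually adjacent, so cis/trans isomerism cannot arise.
Only one geometric arrangement is possible.

1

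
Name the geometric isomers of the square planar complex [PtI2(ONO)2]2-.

In a square planar complex each vertex has one trans partner and two cis neighbours.
Working through the distinct placements yields 2 geometric isomers: I cis; I trans.

cis and trans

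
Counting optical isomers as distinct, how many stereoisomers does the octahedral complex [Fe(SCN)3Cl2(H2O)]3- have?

In an octahedral complex each vertex has one trans partner and four cis neighbours.
The distinct arrangements are (3 in all): SCN mer, Cl trans; SCN mer, Cl cis; SCN fac, Cl cis.
Each arrangement has an internal mirror plane or centre of symmetry, so none is chiral.

3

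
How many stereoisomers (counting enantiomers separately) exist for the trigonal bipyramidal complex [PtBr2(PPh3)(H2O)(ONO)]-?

A trigonal bipyramid has two axial and three equatorial sites, which are chemically inequivalent.
Systematic enumeration (placing each ligand type in turn and discarding arrangements equivalent by rotation or reflection) gives 7 geometric isomers.
Of these, 3 lack any improper symmetry element and so occur as enantiomeric pairs, giving 7 + 3 = 10 stereoisomers in total.

10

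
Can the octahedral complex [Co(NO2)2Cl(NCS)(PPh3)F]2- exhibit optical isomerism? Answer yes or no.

yes

In an octahedral complex each vertex has one trans partner and four cis neighbours.
Exhaustive case analysis gives 9 geometric isomers.
Of these, 6 lack any improper symmetry element and so occur as enantiomeric pairs, giving 9 + 6 = 15 stereoisomers in total.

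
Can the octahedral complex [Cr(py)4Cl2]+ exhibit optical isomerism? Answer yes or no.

no

An octahedron has six vertices in three trans pairs; every non-trans pair is cis.
Systematic placement gives 2 geometric isomers: Cl trans; Cl cis.
Each arrangement has an internal mirror plane or centre of symmetry, so none is chiral.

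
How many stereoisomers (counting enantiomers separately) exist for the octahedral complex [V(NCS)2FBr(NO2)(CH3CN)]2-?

An octahedron has six vertices in three trans pairs; every non-trans pair is cis.
Placing the ligands in turn and identifying arrangements related by rotation or reflection leaves 9 distinct geometric isomers.
Of these, 6 lack any improper symmetry element and so occur as enantiomeric pairs, giving 9 + 6 = 15 stereoisomers in total.

15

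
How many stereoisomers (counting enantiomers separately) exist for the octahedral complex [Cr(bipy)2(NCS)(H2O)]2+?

An octahedron has six vertices in three trans pairs; every non-trans pair is cis.
Each bipy is bidentate and must span two cis positions.
Systematic placement gives 2 geometric isomers: NCS and H2O mutually trans; NCS and H2O mutually cis (chiral).
One of these lacks any improper symmetry element and so occurs as an enantiomeric pair, giving 2 + 1 = 3 stereoisomers in total.

3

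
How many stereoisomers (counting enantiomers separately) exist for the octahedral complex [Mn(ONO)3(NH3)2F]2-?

In an octahedral complex each vertex has one trans partner and four cis neighbours.
The distinct arrangements are (3 in all): ONO mer, NH3 cis; ONO mer, NH3 trans; ONO fac, NH3 cis.
Each arrangement has an internal mirror plane or centre of symmetry, so none is chiral.

3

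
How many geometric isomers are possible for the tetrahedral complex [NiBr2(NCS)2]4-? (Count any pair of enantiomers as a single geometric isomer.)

1

All four vertices of a tetrahedron are equivalent and mutually adjacent, so cis/trans isomerism cannot arise.
Only one geometric arrangement is possible.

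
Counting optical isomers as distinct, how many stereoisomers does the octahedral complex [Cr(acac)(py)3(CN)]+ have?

An octahedron has six vertices in three trans pairs; every non-trans pair is cis.
Each acac is bidentate and must span two cis positions.
Working through the distinct placements yields 2 geometric isomers: py mer; py fac.
Each arrangement has an internal mirror plane or centre of symmetry, so none is chiral.

2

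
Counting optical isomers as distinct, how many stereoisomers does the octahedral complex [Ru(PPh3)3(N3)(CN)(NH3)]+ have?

5

In an octahedral complex each vertex has one trans partner and four cis neighbours.
Systematic placement gives 4 geometric isomers: PPh3 mer (3 arrangements); PPh3 fac (chiral).
One of these lacks any improper symmetry element and so occurs as an enantiomeric pair, giving 4 + 1 = 5 stereoisomers in total.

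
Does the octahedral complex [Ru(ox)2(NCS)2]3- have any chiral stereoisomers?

An octahedron has six vertices in three trans pairs; every non-trans pair is cis.
Each ox is bidentate and must span two cis positions.
There are 2 geometric isomers: NCS trans; NCS cis (chiral).
One of these lacks any improper symmetry element and so occurs as an enantiomeric pair, giving 2 + 1 = 3 stereoisomers in total.

yes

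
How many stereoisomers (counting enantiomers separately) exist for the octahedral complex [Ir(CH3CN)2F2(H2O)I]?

8

Working through the distinct placements yields 6 geometric isomers: CH3CN trans, F trans; CH3CN trans, F cis; CH3CN cis, F cis (3 arrangements, 2 chiral); CH3CN cis, F trans.
Of these, 2 lack any improper symmetry element and so occur as enantiomeric pairs, giving 6 + 2 = 8 stereoisomers in total.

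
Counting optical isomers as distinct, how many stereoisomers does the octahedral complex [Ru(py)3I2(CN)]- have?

The six octahedral sites form three mutually perpendicular trans pairs.
There are 3 geometric isomers: py mer, I cis; py mer, I trans; py fac, I cis.
Each arrangement has an internal mirror plane or centre of symmetry, so none is chiral.

3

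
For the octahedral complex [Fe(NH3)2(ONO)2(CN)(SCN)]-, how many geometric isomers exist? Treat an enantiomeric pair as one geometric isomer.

6

In an octahedral complex each vertex has one trans partner and four cis neighbours.
The distinct arrangements are (6 in all): NH3 cis, ONO cis (3 arrangements, 2 chiral); NH3 cis, ONO trans; NH3 trans, ONO cis; NH3 trans, ONO trans.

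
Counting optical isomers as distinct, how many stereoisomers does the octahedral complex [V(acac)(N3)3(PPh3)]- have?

The six octahedral sites form three mutually perpendicular trans pairs.
Each acac is bidentate and must span two cis positions.
The distinct arrangements are (2 in all): N3 mer; N3 fac.
Each arrangement has an internal mirror plane or centre of symmetry, so none is chiral.

2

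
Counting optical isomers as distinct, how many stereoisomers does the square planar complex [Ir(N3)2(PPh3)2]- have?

A square has two trans pairs of vertices; adjacent vertices are cis.
The distinct arrangements are (2 in all): N3 cis; N3 trans.
Each arrangement has an internal mirror plane or centre of symmetry, so none is chiral.

2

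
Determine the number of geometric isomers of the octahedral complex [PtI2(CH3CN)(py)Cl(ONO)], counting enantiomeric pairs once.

9

The six octahedral sites form three mutually perpendicular trans pairs.
Placing the ligands in turn and identifying arrangements related by rotation or reflection leaves 9 distinct geometric isomers.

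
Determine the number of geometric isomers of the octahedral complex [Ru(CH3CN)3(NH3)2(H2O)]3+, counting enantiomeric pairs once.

3

The six octahedral sites form three mutually perpendicular trans pairs.
Systematic placement gives 3 geometric isomers: CH3CN mer, NH3 trans; CH3CN mer, NH3 cis; CH3CN fac, NH3 cis.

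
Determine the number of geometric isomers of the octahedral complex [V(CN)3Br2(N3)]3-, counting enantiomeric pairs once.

3

In an octahedral complex each vertex has one trans partner and four cis neighbours.
The distinct arrangements are (3 in all): CN mer, Br trans; CN fac, Br cis; CN mer, Br cis.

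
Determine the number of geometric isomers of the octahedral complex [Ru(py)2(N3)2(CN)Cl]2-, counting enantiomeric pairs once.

The six octahedral sites form three mutually perpendicular trans pairs.
The distinct arrangements are (6 in all): py trans, N3 trans; py cis, N3 cis (3 arrangements, 2 chiral); py trans, N3 cis; py cis, N3 trans.

6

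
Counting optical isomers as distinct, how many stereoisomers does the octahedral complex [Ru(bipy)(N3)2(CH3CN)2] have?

Each bipy is bidentate and must span two cis positions.
There are 3 geometric isomers: N3 cis, CH3CN trans; N3 cis, CH3CN cis (chiral); N3 trans, CH3CN cis.
One of these lacks any improper symmetry element and so occurs as an enantiomeric pair, giving 3 + 1 = 4 stereoisomers in total.

4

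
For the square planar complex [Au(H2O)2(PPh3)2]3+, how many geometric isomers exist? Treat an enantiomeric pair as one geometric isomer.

In a square planar complex each vertex has one trans partner and two cis neighbours.
Systematic placement gives 2 geometric isomers: H2O cis; H2O trans.

2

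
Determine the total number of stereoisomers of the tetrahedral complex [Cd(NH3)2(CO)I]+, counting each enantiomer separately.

In a tetrahedral complex all four positions are equivalent and every pair of ligands is adjacent — there is no cis/trans distinction.
Only one geometric arrangement is possible.

1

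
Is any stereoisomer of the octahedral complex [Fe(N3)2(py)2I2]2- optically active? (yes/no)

An octahedron has six vertices in three trans pairs; every non-trans pair is cis.
Working through the distinct placements yields 5 geometric isomers: N3 trans, py trans, I trans; N3 cis, py cis, I trans; N3 cis, py trans, I cis; N3 cis, py cis, I cis (chiral); N3 trans, py cis, I cis.
One of these lacks any improper symmetry element and so occurs as an enantiomeric pair, giving 5 + 1 = 6 stereoisomers in total.

yes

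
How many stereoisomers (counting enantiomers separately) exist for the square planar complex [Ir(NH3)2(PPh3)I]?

In a square planar complex each vertex has one trans partner and two cis neighbours.
Working through the distinct placements yields 2 geometric isomers: NH3 cis; NH3 trans.
Each arrangement has an internal mirror plane or centre of symmetry, so none is chiral.

2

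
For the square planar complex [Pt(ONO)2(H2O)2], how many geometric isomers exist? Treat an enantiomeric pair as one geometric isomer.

2

In a square planar complex each vertex has one trans partner and two cis neighbours.
There are 2 geometric isomers: ONO cis; ONO trans.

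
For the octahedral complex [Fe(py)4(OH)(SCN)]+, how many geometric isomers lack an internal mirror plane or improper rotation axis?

The distinct arrangements are (2 in all): OH and SCN mutually trans; OH and SCN mutually cis.
Each arrangement has an internal mirror plane or centre of symmetry, so none is chiral.

0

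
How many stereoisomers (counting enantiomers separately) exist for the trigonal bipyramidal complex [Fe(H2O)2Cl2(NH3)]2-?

A trigonal bipyramid has two axial and three equatorial sites, which are chemically inequivalent.
Exhaustive case analysis gives 5 geometric isomers.
One of these lacks any improper symmetry element and so occurs as an enantiomeric pair, giving 5 + 1 = 6 stereoisomers in total.

6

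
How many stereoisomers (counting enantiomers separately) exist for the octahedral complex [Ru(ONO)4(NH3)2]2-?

An octahedron has six vertices in three trans pairs; every non-trans pair is cis.
Working through the distinct placements yields 2 geometric isomers: NH3 trans; NH3 cis.
Each arrangement has an internal mirror plane or centre of symmetry, so none is chiral.

2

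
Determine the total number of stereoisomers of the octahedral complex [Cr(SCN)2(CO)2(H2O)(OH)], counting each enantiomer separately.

The six octahedral sites form three mutually perpendicular trans pairs.
Working through the distinct placements yields 6 geometric isomers: SCN trans, CO trans; SCN cis, CO trans; SCN trans, CO cis; SCN cis, CO cis (3 arrangements, 2 chiral).
Of these, 2 lack any improper symmetry element and so occur as enantiomeric pairs, giving 6 + 2 = 8 stereoisomers in total.

8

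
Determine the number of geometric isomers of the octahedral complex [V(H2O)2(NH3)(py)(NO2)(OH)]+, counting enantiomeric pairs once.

9

The six octahedral sites form three mutually perpendicular trans pairs.
Placing the ligands in turn and identifying arrangements related by rotation or reflection leaves 9 distinct geometric isomers.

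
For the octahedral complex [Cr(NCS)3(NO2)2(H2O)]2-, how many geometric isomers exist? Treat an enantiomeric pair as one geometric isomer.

An octahedron has six vertices in three trans pairs; every non-trans pair is cis.
The distinct arrangements are (3 in all): NCS mer, NO2 trans; NCS fac, NO2 cis; NCS mer, NO2 cis.

3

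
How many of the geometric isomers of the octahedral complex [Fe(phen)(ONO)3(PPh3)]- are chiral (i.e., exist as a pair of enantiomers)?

0

The six octahedral sites form three mutually perpendicular trans pairs.
Each phen is bidentate and must span two cis positions.
Systematic placement gives 2 geometric isomers: ONO mer; ONO fac.
Each arrangement has an internal mirror plane or centre of symmetry, so none is chiral.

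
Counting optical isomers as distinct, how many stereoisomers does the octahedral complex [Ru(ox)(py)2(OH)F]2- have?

An octahedron has six vertices in three trans pairs; every non-trans pair is cis.
Each ox is bidentate and must span two cis positions.
The distinct arrangements are (4 in all): py cis (3 arrangements, 2 chiral); py trans.
Of these, 2 lack any improper symmetry element and so occur as enantiomeric pairs, giving 4 + 2 = 6 stereoisomers in total.

6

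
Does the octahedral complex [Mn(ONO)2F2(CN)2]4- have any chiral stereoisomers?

yes

There are 5 geometric isomers: ONO trans, F trans, CN trans; ONO cis, F cis, CN trans; ONO trans, F cis, CN cis; ONO cis, F cis, CN cis (chiral); ONO cis, F trans, CN cis.
One of these lacks any improper symmetry element and so occurs as an enantiomeric pair, giving 5 + 1 = 6 stereoisomers in total.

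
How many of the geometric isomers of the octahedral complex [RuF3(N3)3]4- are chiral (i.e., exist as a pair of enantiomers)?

The six octahedral sites form three mutually perpendicular trans pairs.
The distinct arrangements are (2 in all): F mer; F fac.
Each arrangement has an internal mirror plane or centre of symmetry, so none is chiral.

0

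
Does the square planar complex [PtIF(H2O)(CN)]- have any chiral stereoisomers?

no

A square has two trans pairs of vertices; adjacent vertices are cis.
The distinct arrangements are (3 in all): (CN/H2O trans, F/I trans); (CN/I trans, F/H2O trans); (CN/F trans, H2O/I trans).
Each arrangement has an internal mirror plane or centre of symmetry, so none is chiral.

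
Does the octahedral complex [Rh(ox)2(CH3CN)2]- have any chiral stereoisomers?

yes

Each ox is bidentate and must span two cis positions.
The distinct arrangements are (2 in all): CH3CN trans; CH3CN cis (chiral).
One of these lacks any improper symmetry element and so occurs as an enantiomeric pair, giving 2 + 1 = 3 stereoisomers in total.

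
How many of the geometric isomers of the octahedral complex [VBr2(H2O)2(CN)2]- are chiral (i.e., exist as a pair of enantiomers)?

Systematic placement gives 5 geometric isomers: Br trans, H2O trans, CN trans; Br trans, H2O cis, CN cis; Br cis, H2O trans, CN cis; Br cis, H2O cis, CN cis (chiral); Br cis, H2O cis, CN trans.
One of these lacks any improper symmetry element and so occurs as an enantiomeric pair, giving 5 + 1 = 6 stereoisomers in total.

1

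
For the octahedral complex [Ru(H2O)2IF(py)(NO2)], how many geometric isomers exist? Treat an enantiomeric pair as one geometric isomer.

The six octahedral sites form three mutually perpendicular trans pairs.
Placing the ligands in turn and identifying arrangements related by rotation or reflection leaves 9 distinct geometric isomers.

9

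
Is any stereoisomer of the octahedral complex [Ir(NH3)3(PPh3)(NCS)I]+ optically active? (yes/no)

An octahedron has six vertices in three trans pairs; every non-trans pair is cis.
Systematic placement gives 4 geometric isomers: NH3 mer (3 arrangements); NH3 fac (chiral).
One of these lacks any improper symmetry element and so occurs as an enantiomeric pair, giving 4 + 1 = 5 stereoisomers in total.

yes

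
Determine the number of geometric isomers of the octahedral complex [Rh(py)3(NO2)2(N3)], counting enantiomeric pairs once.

The six octahedral sites form three mutually perpendicular trans pairs.
Systematic placement gives 3 geometric isomers: py mer, NO2 cis; py mer, NO2 trans; py fac, NO2 cis.

3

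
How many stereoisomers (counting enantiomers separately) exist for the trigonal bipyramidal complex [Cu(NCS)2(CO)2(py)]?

6

In a trigonal bipyramid the two axial positions differ from the three equatorial ones.
Placing the ligands in turn and identifying arrangements related by rotation or reflection leaves 5 distinct geometric isomers.
One of these lacks any improper symmetry element and so occurs as an enantiomeric pair, giving 5 + 1 = 6 stereoisomers in total.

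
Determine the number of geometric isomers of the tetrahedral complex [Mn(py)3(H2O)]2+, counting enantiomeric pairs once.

1

Only one geometric arrangement is possible.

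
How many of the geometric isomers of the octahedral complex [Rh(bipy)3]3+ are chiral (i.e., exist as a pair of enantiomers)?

In an octahedral complex each vertex has one trans partner and four cis neighbours.
Each bipy is bidentate and must span two cis positions.
Only one geometric arrangement is possible; it has no improper symmetry element, so it exists as a pair of enantiomers (2 stereoisomers).

1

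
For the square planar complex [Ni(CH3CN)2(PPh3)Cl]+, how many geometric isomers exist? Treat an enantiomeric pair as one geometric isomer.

In a square planar complex each vertex has one trans partner and two cis neighbours.
The distinct arrangements are (2 in all): CH3CN cis; CH3CN trans.

2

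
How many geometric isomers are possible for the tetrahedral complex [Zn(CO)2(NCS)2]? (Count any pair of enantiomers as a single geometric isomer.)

1

In a tetrahedral complex all four positions are equivalent and every pair of ligands is adjacent — there is no cis/trans distinction.
Only one geometric arrangement is possible.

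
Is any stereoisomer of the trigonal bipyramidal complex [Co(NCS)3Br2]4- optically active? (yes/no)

no

In a trigonal bipyramid the two axial positions differ from the three equatorial ones.
Systematic placement gives 3 geometric isomers: Br both axial; Br one axial, one equatorial; Br both equatorial.
Each arrangement has an internal mirror plane or centre of symmetry, so none is chiral.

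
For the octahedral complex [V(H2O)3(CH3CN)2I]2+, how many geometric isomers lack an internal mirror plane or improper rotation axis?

0

The distinct arrangements are (3 in all): H2O mer, CH3CN trans; H2O fac, CH3CN cis; H2O mer, CH3CN cis.
Each arrangement has an internal mirror plane or centre of symmetry, so none is chiral.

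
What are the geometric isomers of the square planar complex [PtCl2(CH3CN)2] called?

cis and trans

Systematic placement gives 2 geometric isomers: Cl cis; Cl trans.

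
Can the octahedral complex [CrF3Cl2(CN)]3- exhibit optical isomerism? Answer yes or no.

The six octahedral sites form three mutually perpendicular trans pairs.
The distinct arrangements are (3 in all): F mer, Cl cis; F mer, Cl trans; F fac, Cl cis.
Each arrangement has an internal mirror plane or centre of symmetry, so none is chiral.

no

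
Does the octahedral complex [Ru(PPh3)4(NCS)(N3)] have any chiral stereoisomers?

The six octahedral sites form three mutually perpendicular trans pairs.
Systematic placement gives 2 geometric isomers: NCS and N3 mutually trans; NCS and N3 mutually cis.
Each arrangement has an internal mirror plane or centre of symmetry, so none is chiral.

no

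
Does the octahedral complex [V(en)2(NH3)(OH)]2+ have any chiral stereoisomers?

yes

In an octahedral complex each vertex has one trans partner and four cis neighbours.
Each en is bidentate and must span two cis positions.
The distinct arrangements are (2 in all): NH3 and OH mutually trans; NH3 and OH mutually cis (chiral).
One of these lacks any improper symmetry element and so occurs as an enantiomeric pair, giving 2 + 1 = 3 stereoisomers in total.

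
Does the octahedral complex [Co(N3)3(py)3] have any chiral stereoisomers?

no

The six octahedral sites form three mutually perpendicular trans pairs.
There are 2 geometric isomers: N3 mer; N3 fac.
Each arrangement has an internal mirror plane or centre of symmetry, so none is chiral.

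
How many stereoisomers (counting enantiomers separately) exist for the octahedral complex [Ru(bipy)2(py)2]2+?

An octahedron has six vertices in three trans pairs; every non-trans pair is cis.
Each bipy is bidentate and must span two cis positions.
Working through the distinct placements yields 2 geometric isomers: py trans; py cis (chiral).
One of these lacks any improper symmetry element and so occurs as an enantiomeric pair, giving 2 + 1 = 3 stereoisomers in total.

3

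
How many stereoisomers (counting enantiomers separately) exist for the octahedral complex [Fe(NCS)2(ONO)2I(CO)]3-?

8

An octahedron has six vertices in three trans pairs; every non-trans pair is cis.
There are 6 geometric isomers: NCS trans, ONO trans; NCS cis, ONO cis (3 arrangements, 2 chiral); NCS cis, ONO trans; NCS trans, ONO cis.
Of these, 2 lack any improper symmetry element and so occur as enantiomeric pairs, giving 6 + 2 = 8 stereoisomers in total.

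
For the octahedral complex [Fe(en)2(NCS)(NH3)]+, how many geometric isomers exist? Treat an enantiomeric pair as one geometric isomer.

2

In an octahedral complex each vertex has one trans partner and four cis neighbours.
Each en is bidentate and must span two cis positions.
The distinct arrangements are (2 in all): NCS and NH3 mutually trans; NCS and NH3 mutually cis (chiral).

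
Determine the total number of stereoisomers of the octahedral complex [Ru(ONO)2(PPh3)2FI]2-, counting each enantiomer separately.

The six octahedral sites form three mutually perpendicular trans pairs.
Working through the distinct placements yields 6 geometric isomers: ONO trans, PPh3 trans; ONO cis, PPh3 cis (3 arrangements, 2 chiral); ONO cis, PPh3 trans; ONO trans, PPh3 cis.
Of these, 2 lack any improper symmetry element and so occur as enantiomeric pairs, giving 6 + 2 = 8 stereoisomers in total.

8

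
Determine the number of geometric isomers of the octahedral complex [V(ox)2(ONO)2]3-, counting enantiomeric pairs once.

The six octahedral sites form three mutually perpendicular trans pairs.
Each ox is bidentate and must span two cis positions.
Working through the distinct placements yields 2 geometric isomers: ONO trans; ONO cis (chiral).

2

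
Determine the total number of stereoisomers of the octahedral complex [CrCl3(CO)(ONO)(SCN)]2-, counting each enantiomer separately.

5

An octahedron has six vertices in three trans pairs; every non-trans pair is cis.
There are 4 geometric isomers: Cl mer (3 arrangements); Cl fac (chiral).
One of these lacks any improper symmetry element and so occurs as an enantiomeric pair, giving 4 + 1 = 5 stereoisomers in total.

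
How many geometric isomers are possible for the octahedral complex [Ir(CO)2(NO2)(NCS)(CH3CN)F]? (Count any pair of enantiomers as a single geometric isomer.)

The six octahedral sites form three mutually perpendicular trans pairs.
Exhaustive case analysis gives 9 geometric isomers.

9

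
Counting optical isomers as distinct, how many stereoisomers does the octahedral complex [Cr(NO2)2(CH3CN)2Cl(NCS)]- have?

An octahedron has six vertices in three trans pairs; every non-trans pair is cis.
The distinct arrangements are (6 in all): NO2 trans, CH3CN trans; NO2 cis, CH3CN trans; NO2 trans, CH3CN cis; NO2 cis, CH3CN cis (3 arrangements, 2 chiral).
Of these, 2 lack any improper symmetry element and so occur as enantiomeric pairs, giving 6 + 2 = 8 stereoisomers in total.

8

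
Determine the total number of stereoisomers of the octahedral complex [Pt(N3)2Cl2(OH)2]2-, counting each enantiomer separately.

6

An octahedron has six vertices in three trans pairs; every non-trans pair is cis.
Working through the distinct placements yields 5 geometric isomers: N3 trans, Cl trans, OH trans; N3 cis, Cl trans, OH cis; N3 cis, Cl cis, OH trans; N3 cis, Cl cis, OH cis (chiral); N3 trans, Cl cis, OH cis.
One of these lacks any improper symmetry element and so occurs as an enantiomeric pair, giving 5 + 1 = 6 stereoisomers in total.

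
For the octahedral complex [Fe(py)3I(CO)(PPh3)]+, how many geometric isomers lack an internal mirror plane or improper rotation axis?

1

In an octahedral complex each vertex has one trans partner and four cis neighbours.
Systematic placement gives 4 geometric isomers: py mer (3 arrangements); py fac (chiral).
One of these lacks any improper symmetry element and so occurs as an enantiomeric pair, giving 4 + 1 = 5 stereoisomers in total.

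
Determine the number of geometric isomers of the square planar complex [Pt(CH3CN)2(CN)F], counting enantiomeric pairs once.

The distinct arrangements are (2 in all): CH3CN cis; CH3CN trans.

2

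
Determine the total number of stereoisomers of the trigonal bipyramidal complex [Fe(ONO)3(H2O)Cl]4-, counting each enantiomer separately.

4

There are 4 geometric isomers: H2O axial, Cl axial; H2O equatorial, Cl axial; H2O axial, Cl equatorial; H2O equatorial, Cl equatorial.
Each arrangement has an internal mirror plane or centre of symmetry, so none is chiral.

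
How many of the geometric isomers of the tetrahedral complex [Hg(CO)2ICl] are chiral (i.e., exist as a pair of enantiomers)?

All four vertices of a tetrahedron are equivalent and mutually adjacent, so cis/trans isomerism cannot arise.
Only one geometric arrangement is possible.

0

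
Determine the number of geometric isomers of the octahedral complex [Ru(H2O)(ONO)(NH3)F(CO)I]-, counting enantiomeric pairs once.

15

Exhaustive case analysis gives 15 geometric isomers.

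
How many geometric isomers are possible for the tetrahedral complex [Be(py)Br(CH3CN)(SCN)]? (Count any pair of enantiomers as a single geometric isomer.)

In a tetrahedral complex all four positions are equivalent and every pair of ligands is adjacent — there is no cis/trans distinction.
Only one geometric arrangement is possible; it has no improper symmetry element, so it exists as a pair of enantiomers (2 stereoisomers).

1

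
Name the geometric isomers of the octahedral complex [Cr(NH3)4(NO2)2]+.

cis and trans

In an octahedral complex each vertex has one trans partner and four cis neighbours.
Working through the distinct placements yields 2 geometric isomers: NO2 trans; NO2 cis.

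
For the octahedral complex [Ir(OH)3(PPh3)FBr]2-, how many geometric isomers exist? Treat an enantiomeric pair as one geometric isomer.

Working through the distinct placements yields 4 geometric isomers: OH mer (3 arrangements); OH fac (chiral).

4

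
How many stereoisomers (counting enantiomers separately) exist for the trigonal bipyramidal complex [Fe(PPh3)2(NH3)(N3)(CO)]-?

A trigonal bipyramid has two axial and three equatorial sites, which are chemically inequivalent.
Systematic enumeration (placing each ligand type in turn and discarding arrangements equivalent by rotation or reflection) gives 7 geometric isomers.
Of these, 3 lack any improper symmetry element and so occur as enantiomeric pairs, giving 7 + 3 = 10 stereoisomers in total.

10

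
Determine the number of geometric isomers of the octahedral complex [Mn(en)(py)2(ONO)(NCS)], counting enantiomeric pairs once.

4

The six octahedral sites form three mutually perpendicular trans pairs.
Each en is bidentate and must span two cis positions.
The distinct arrangements are (4 in all): py cis (3 arrangements, 2 chiral); py trans.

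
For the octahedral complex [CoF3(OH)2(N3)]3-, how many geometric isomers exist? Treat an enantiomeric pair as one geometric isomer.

3

In an octahedral complex each vertex has one trans partner and four cis neighbours.
Systematic placement gives 3 geometric isomers: F mer, OH trans; F mer, OH cis; F fac, OH cis.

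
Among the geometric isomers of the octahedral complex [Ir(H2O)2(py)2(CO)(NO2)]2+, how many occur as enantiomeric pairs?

An octahedron has six vertices in three trans pairs; every non-trans pair is cis.
The distinct arrangements are (6 in all): H2O cis, py trans; H2O cis, py cis (3 arrangements, 2 chiral); H2O trans, py trans; H2O trans, py cis.
Of these, 2 lack any improper symmetry element and so occur as enantiomeric pairs, giving 6 + 2 = 8 stereoisomers in total.

2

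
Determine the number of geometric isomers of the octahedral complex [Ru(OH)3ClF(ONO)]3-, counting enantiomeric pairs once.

In an octahedral complex each vertex has one trans partner and four cis neighbours.
There are 4 geometric isomers: OH mer (3 arrangements); OH fac (chiral).

4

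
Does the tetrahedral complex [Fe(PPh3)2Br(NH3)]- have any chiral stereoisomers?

All four vertices of a tetrahedron are equivalent and mutually adjacent, so cis/trans isomerism cannot arise.
Only one geometric arrangement is possible.

no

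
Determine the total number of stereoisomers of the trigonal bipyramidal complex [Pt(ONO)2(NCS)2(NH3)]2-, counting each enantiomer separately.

6

Systematic enumeration (placing each ligand type in turn and discarding arrangements equivalent by rotation or reflection) gives 5 geometric isomers.
One of these lacks any improper symmetry element and so occurs as an enantiomeric pair, giving 5 + 1 = 6 stereoisomers in total.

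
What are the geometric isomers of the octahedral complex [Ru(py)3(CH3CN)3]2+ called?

In an octahedral complex each vertex has one trans partner and four cis neighbours.
There are 2 geometric isomers: py mer; py fac.

fac and mer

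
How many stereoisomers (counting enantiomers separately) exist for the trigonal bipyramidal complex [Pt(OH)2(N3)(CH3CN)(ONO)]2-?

A trigonal bipyramid has two axial and three equatorial sites, which are chemically inequivalent.
Placing the ligands in turn and identifying arrangements related by rotation or reflection leaves 7 distinct geometric isomers.
Of these, 3 lack any improper symmetry element and so occur as enantiomeric pairs, giving 7 + 3 = 10 stereoisomers in total.

10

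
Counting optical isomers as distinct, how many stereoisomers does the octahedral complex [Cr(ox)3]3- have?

Each ox is bidentate and must span two cis positions.
Only one geometric arrangement is possible; it has no improper symmetry element, so it exists as a pair of enantiomers (2 stereoisomers).

2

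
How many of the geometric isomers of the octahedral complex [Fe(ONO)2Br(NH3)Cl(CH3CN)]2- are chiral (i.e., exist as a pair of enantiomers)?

6

An octahedron has six vertices in three trans pairs; every non-trans pair is cis.
Placing the ligands in turn and identifying arrangements related by rotation or reflection leaves 9 distinct geometric isomers.
Of these, 6 lack any improper symmetry element and so occur as enantiomeric pairs, giving 9 + 6 = 15 stereoisomers in total.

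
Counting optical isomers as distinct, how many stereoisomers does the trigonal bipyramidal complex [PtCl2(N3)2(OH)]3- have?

6

A trigonal bipyramid has two axial and three equatorial sites, which are chemically inequivalent.
Systematic enumeration (placing each ligand type in turn and discarding arrangements equivalent by rotation or reflection) gives 5 geometric isomers.
One of these lacks any improper symmetry element and so occurs as an enantiomeric pair, giving 5 + 1 = 6 stereoisomers in total.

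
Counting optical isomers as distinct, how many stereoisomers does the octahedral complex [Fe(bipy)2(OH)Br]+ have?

3

An octahedron has six vertices in three trans pairs; every non-trans pair is cis.
Each bipy is bidentate and must span two cis positions.
Systematic placement gives 2 geometric isomers: OH and Br mutually trans; OH and Br mutually cis (chiral).
One of these lacks any improper symmetry element and so occurs as an enantiomeric pair, giving 2 + 1 = 3 stereoisomers in total.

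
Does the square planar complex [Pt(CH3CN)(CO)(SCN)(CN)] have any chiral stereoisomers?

no

A square has two trans pairs of vertices; adjacent vertices are cis.
Systematic placement gives 3 geometric isomers: (CH3CN/CO trans, CN/SCN trans); (CH3CN/SCN trans, CN/CO trans); (CH3CN/CN trans, CO/SCN trans).
Each arrangement has an internal mirror plane or centre of symmetry, so none is chiral.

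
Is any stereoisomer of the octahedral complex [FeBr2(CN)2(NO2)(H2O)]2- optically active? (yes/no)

An octahedron has six vertices in three trans pairs; every non-trans pair is cis.
Working through the distinct placements yields 6 geometric isomers: Br trans, CN trans; Br trans, CN cis; Br cis, CN cis (3 arrangements, 2 chiral); Br cis, CN trans.
Of these, 2 lack any improper symmetry element and so occur as enantiomeric pairs, giving 6 + 2 = 8 stereoisomers in total.

yes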